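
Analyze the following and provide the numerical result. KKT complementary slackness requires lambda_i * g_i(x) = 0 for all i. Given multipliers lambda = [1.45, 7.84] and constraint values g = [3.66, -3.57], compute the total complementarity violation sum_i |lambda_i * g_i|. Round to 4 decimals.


KKT complementary slackness check:
lambda_1 * g_1 = 1.45 * 3.66 = 5.307
lambda_2 * g_2 = 7.84 * -3.57 = -27.9888
Total violation = 5.307 + 27.9888 = 33.2958


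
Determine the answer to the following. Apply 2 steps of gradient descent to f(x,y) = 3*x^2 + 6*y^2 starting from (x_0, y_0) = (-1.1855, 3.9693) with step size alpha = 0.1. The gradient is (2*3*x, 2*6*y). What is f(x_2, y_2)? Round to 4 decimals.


Gradient descent on f(x,y) = 3*x^2 + 6*y^2.
Starting point: (-1.1855, 3.9693), alpha = 0.1
Step 1: grad_x = 2*3*-1.1855 = -7.113, grad_y = 2*6*3.9693 = 47.6316
  x_1 = -1.1855 - 0.1*-7.113 = -0.4742
  y_1 = 3.9693 - 0.1*47.6316 = -0.7939
Step 2: grad_x = 2*3*-0.4742 = -2.8452, grad_y = 2*6*-0.7939 = -9.5263
  x_2 = -0.4742 - 0.1*-2.8452 = -0.1897
  y_2 = -0.7939 - 0.1*-9.5263 = 0.1588
f(-0.1897, 0.1588) = 3*(-0.1897)^2 + 6*0.1588^2 = 0.2592


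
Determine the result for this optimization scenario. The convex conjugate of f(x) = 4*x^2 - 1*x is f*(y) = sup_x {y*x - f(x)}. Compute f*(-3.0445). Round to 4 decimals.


f*(y) = sup_x {y*x - a*x^2 - b*x} = sup_x {(y-b)*x - a*x^2}
FOC: (y - b) - 2a*x = 0 => x* = (y - b)/(2a)
x* = (-3.0445 + 1)/(2*4) = -0.2556
f*(-3.0445) = (y-b)^2/(4a) = (-3.0445 + 1)^2/(4*4)
= 4.18/16 = 0.2612


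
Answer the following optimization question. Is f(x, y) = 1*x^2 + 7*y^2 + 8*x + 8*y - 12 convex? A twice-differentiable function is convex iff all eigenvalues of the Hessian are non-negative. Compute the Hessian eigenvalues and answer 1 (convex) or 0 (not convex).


The Hessian of f(x,y) = 1*x^2 + 7*y^2 + 8*x + 8*y - 12 is:
H = [[2, 0], [0, 14]]
Trace = 2 + 14 = 16
Determinant = 2*14 - (0)^2 = 28
Discriminant = (16)^2 - 4*28 = 144.0
Eigenvalues: lambda_1 = 2.0, lambda_2 = 14.0
The function is convex.

1


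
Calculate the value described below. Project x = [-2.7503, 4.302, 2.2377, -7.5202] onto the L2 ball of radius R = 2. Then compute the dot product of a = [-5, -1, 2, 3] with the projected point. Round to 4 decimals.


Step 1: Compute ||x|| (intermediates to 6 decimals).
||x|| = sqrt((-2.7503)^2 + 4.302^2 + 2.2377^2 + (-7.5202)^2) = 9.3612
Step 2: Project.
Since ||x|| > R, scale = R/||x|| = 2/9.3612 = 0.213648, proj(x) = scale * x
proj(x) = [-0.587596, 0.919114, 0.47808, -1.606676]
Step 3: Dot product.
a^T * proj(x) = -5*(-0.587596) - 1*0.919114 + 2*0.47808 + 3*(-1.606676) = -1.845


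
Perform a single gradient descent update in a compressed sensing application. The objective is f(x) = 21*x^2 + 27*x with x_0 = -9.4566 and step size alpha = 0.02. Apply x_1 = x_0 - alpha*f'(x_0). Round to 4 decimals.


We compute the gradient at x_0 and apply the update.
f'(x) = 42*x + 27
f'(-9.4566) = 42*-9.4566 + 27 = -370.1772
x_1 = -9.4566 - 0.02*-370.1772 = -2.0531


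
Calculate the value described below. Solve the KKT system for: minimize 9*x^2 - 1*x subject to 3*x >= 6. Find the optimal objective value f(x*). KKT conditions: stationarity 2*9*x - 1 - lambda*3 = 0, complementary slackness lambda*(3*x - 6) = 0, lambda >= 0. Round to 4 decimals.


Step 1: Try lambda = 0 (constraint inactive).
x_unc = 1/(2*9) = 0.0556
Check: 3*0.0556 = 0.1668 < 6 -- violated!
Step 2: Constraint must be active: 3*x = 6
x* = 6/3 = 2.0
lambda = (2*9*2.0 - 1)/3 = 11.6667
Step 3: Compute optimal value.
f(x*) = 9*2.0^2 - 1*2.0 = 34.0


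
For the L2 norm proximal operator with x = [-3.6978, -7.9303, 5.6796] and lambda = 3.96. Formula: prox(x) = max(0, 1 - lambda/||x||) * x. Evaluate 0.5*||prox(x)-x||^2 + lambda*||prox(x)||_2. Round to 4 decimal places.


Step 1: Compute ||x||.
||x|| = 10.4317
Step 2: Compute scaling factor.
scale = max(0, 1 - 3.96/10.4317) = 0.6204
Step 3: prox(x) = [-2.2941, -4.9199, 3.5236]
||prox(x)|| = 6.4717
Step 4: Proximal objective.
0.5*||prox-x||^2 = 7.8408
lambda*||prox|| = 25.6279
Total = 33.4689


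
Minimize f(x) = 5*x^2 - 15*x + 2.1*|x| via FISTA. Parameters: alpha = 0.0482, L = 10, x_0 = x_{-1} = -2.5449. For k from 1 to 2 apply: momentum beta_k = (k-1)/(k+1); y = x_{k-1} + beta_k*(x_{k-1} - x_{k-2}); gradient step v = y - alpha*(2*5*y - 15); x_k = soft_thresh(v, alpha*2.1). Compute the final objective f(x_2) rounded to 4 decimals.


FISTA on f(x) = 5*x^2 - 15*x + 2.1*|x|
L = 10, alpha = 0.0482
Iteration 1: beta = 0.0, y = -2.5449 + 0.0*(-2.5449 + 2.5449) = -2.5449
  grad(y) = -40.449, v = y - alpha*grad = -0.5953
  prox(v) = soft_thresh(-0.5953, 0.1012) = -0.494
Iteration 2: beta = 0.3333, y = -0.494 + 0.3333*(-0.494 + 2.5449) = 0.1896
  grad(y) = -13.1042, v = y - alpha*grad = 0.8212
  prox(v) = soft_thresh(0.8212, 0.1012) = 0.72
f(x_2) = 5*0.72^2 - 15*0.72 + 2.1*|0.72| = -6.6959


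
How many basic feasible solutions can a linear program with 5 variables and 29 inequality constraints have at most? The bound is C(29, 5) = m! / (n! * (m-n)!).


Each vertex corresponds to some choice of n active constraints out of m, so the number of vertices is at most C(m, n) = m! / (n!(m-n)!).
m = 29, n = 5
Numerator: 29 * 28 * 27 * 26 * 25
Denominator: 5! = 120
C(29, 5) = 118755


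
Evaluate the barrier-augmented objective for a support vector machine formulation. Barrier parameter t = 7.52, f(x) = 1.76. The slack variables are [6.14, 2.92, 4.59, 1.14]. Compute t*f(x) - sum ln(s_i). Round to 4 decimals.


Step 1: Compute log-barrier.
ln values: [1.8148, 1.0716, 1.5239, 0.131]
phi = -(1.8148 + 1.0716 + 1.5239 + 0.131) = -4.5413
Step 2: Compute augmented objective.
t*f(x) = 7.52*1.76 = 13.2352
Total = 13.2352 - 4.5413 = 8.6939


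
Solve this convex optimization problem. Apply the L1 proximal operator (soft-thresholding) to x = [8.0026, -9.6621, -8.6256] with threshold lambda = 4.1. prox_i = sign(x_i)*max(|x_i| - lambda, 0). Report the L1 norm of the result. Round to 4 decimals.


Soft-thresholding with lambda = 4.1:
prox(8.0026) = sign(8.0026)*max(|8.0026| - 4.1, 0) = 3.9026
prox(-9.6621) = sign(-9.6621)*max(|-9.6621| - 4.1, 0) = -5.5621
prox(-8.6256) = sign(-8.6256)*max(|-8.6256| - 4.1, 0) = -4.5256
prox(x) = [3.9026, -5.5621, -4.5256]
||prox(x)||_1 = 3.9026 + 5.5621 + 4.5256 = 13.9903


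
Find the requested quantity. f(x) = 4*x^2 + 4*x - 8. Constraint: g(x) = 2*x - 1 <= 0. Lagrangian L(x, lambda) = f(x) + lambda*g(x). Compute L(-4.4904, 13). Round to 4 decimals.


Step 1: Evaluate f(x).
f(-4.4904) = 4*(-4.4904)^2 + 4*(-4.4904) - 8 = 54.6932
Step 2: Evaluate g(x).
g(-4.4904) = 2*-4.4904 - 1 = -9.9808
Step 3: Compute Lagrangian.
L = 54.6932 + 13*-9.9808 = -75.0572


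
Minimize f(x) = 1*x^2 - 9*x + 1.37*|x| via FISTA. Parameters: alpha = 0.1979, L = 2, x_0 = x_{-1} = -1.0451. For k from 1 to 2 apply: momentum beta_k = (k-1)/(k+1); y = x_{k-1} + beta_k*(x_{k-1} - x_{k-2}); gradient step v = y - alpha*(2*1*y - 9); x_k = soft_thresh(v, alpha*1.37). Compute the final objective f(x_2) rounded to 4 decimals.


FISTA on f(x) = 1*x^2 - 9*x + 1.37*|x|
L = 2, alpha = 0.1979
Iteration 1: beta = 0.0, y = -1.0451 + 0.0*(-1.0451 + 1.0451) = -1.0451
  grad(y) = -11.0902, v = y - alpha*grad = 1.1497
  prox(v) = soft_thresh(1.1497, 0.2711) = 0.8785
Iteration 2: beta = 0.3333, y = 0.8785 + 0.3333*(0.8785 + 1.0451) = 1.5197
  grad(y) = -5.9605, v = y - alpha*grad = 2.6993
  prox(v) = soft_thresh(2.6993, 0.2711) = 2.4282
f(x_2) = 1*2.4282^2 - 9*2.4282 + 1.37*|2.4282| = -12.631


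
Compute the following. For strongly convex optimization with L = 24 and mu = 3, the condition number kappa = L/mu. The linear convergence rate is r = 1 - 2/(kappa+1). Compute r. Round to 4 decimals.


Step 1: Compute the condition number.
kappa = L/mu = 24/3 = 8.0
Step 2: Compute the convergence rate.
r = 1 - 2/(kappa + 1) = 1 - 2*mu/(L + mu) = (L - mu)/(L + mu) = 21/27 = 0.7778


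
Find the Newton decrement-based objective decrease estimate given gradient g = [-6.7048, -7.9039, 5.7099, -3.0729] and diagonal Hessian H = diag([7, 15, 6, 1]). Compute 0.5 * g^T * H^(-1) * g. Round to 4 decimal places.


Step 1: H is diagonal, so H^(-1) * g = [-0.9578, -0.5269, 0.9517, -3.0729].
Step 2: g^T H^(-1) g = sum_i g_i^2 / H_ii
  = (-6.7048)^2/7 + (-7.9039)^2/15 + (5.7099)^2/6 + (-3.0729)^2/1
  = 6.422 + 4.1648 + 5.4338 + 9.4427 = 25.4634
Step 3: Objective decrease = 0.5 * g^T H^(-1) g = 12.7317


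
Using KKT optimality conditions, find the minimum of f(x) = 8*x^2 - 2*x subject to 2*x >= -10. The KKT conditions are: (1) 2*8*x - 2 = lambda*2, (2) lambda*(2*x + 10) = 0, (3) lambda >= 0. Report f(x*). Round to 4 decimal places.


Step 1: Try lambda = 0 (constraint inactive).
Stationarity: 2*8*x - 2 = 0
x* = 2/(2*8) = 0.125
Check constraint: 2*0.125 = 0.25 >= -10 -- satisfied.
Step 2: Compute optimal value.
f(x*) = 8*0.125^2 - 2*0.125 = -0.125


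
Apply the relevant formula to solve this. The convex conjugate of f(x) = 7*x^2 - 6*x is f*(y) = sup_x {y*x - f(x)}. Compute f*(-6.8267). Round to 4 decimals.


f*(y) = sup_x {y*x - a*x^2 - b*x} = sup_x {(y-b)*x - a*x^2}
FOC: (y - b) - 2a*x = 0 => x* = (y - b)/(2a)
x* = (-6.8267 + 6)/(2*7) = -0.0591
f*(-6.8267) = (y-b)^2/(4a) = (-6.8267 + 6)^2/(4*7)
= 0.6834/28 = 0.0244


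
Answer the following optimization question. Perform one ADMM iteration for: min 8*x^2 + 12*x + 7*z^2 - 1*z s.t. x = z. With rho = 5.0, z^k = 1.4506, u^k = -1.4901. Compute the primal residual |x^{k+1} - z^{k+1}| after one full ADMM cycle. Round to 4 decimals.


ADMM iteration with rho = 5.0, z^k = 1.4506, u^k = -1.4901
Step 1: x-update.
Minimize 8*x^2 + 12*x + (5.0/2)*(x - 1.4506 - 1.4901)^2
FOC: (2*8 + 5.0)*x = -12 + 5.0*(1.4506 + 1.4901)
x^{k+1} = 0.1287
Step 2: z-update.
Minimize 7*z^2 - 1*z + (5.0/2)*(0.1287 - z - 1.4901)^2
FOC: (2*7 + 5.0)*z = 1 + 5.0*(0.1287 - 1.4901)
z^{k+1} = -0.3056
Step 3: u-update.
u^{k+1} = -1.4901 + 0.1287 + 0.3056 = -1.0557
Step 4: Primal residual = |0.1287 + 0.3056| = 0.4344


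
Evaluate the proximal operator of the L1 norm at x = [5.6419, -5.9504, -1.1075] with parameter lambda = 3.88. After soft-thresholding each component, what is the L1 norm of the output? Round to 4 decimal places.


Soft-thresholding with lambda = 3.88:
prox(5.6419) = sign(5.6419)*max(|5.6419| - 3.88, 0) = 1.7619
prox(-5.9504) = sign(-5.9504)*max(|-5.9504| - 3.88, 0) = -2.0704
prox(-1.1075) = sign(-1.1075)*max(|-1.1075| - 3.88, 0) = 0.0
prox(x) = [1.7619, -2.0704, 0.0]
||prox(x)||_1 = 1.7619 + 2.0704 + 0.0 = 3.8323


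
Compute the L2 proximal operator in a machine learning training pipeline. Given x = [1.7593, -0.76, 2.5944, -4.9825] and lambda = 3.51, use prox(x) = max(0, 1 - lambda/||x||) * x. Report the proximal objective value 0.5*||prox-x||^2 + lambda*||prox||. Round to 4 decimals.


Step 1: Compute ||x||.
||x|| = 5.9354
Step 2: Compute scaling factor.
scale = max(0, 1 - 3.51/5.9354) = 0.4086
Step 3: prox(x) = [0.7189, -0.3106, 1.0602, -2.036]
||prox(x)|| = 2.4254
Step 4: Proximal objective.
0.5*||prox-x||^2 = 6.1601
lambda*||prox|| = 8.5132
Total = 14.6732


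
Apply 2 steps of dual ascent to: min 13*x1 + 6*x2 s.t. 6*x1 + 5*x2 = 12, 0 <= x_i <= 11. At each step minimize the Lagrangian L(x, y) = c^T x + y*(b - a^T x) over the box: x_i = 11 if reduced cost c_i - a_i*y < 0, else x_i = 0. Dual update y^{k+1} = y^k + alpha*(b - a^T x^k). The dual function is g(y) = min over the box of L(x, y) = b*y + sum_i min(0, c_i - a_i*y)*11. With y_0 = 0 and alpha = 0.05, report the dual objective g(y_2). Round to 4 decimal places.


Dual ascent for LP: min 13*x1 + 6*x2, 6*x1 + 5*x2 = 12, 0 <= x_i <= 11
Step 1: y^k = 0.0, reduced costs: (13.0, 6.0)
  x^k = (0.0, 0.0), subgradient = b - a^T x = 12.0
  y^{k+1} = 0.0 + 0.05*12.0 = 0.6
Step 2: y^k = 0.6, reduced costs: (9.4, 3.0)
  x^k = (0.0, 0.0), subgradient = b - a^T x = 12.0
  y^{k+1} = 0.6 + 0.05*12.0 = 1.2
Dual objective at y_2 = 1.2: reduced costs (5.8, 0.0), box minimizer x = (0.0, 0.0)
g(y_2) = b*y + (c1 - a1*y)*x1 + (c2 - a2*y)*x2 = 12*1.2 + 5.8*0.0 + 0.0*0.0 = 14.4 + 0.0 + 0.0 = 14.4


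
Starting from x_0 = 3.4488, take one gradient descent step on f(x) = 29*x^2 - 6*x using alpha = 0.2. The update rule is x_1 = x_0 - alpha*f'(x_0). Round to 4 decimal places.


We compute the gradient at x_0 and apply the update.
f'(x) = 58*x - 6
f'(3.4488) = 58*3.4488 - 6 = 194.0304
x_1 = 3.4488 - 0.2*194.0304 = -35.3573


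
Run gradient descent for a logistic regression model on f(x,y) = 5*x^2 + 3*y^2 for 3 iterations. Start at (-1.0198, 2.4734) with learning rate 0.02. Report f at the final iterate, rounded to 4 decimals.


Gradient descent on f(x,y) = 5*x^2 + 3*y^2.
Starting point: (-1.0198, 2.4734), alpha = 0.02
Step 1: grad_x = 2*5*-1.0198 = -10.198, grad_y = 2*3*2.4734 = 14.8404
  x_1 = -1.0198 - 0.02*-10.198 = -0.8158
  y_1 = 2.4734 - 0.02*14.8404 = 2.1766
Step 2: grad_x = 2*5*-0.8158 = -8.1584, grad_y = 2*3*2.1766 = 13.0596
  x_2 = -0.8158 - 0.02*-8.1584 = -0.6527
  y_2 = 2.1766 - 0.02*13.0596 = 1.9154
Step 3: grad_x = 2*5*-0.6527 = -6.5267, grad_y = 2*3*1.9154 = 11.4924
  x_3 = -0.6527 - 0.02*-6.5267 = -0.5221
  y_3 = 1.9154 - 0.02*11.4924 = 1.6856
f(-0.5221, 1.6856) = 5*(-0.5221)^2 + 3*1.6856^2 = 9.8864


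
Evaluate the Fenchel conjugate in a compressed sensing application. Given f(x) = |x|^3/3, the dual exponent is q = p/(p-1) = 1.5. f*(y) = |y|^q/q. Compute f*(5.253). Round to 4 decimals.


The conjugate exponent q satisfies 1/p + 1/q = 1.
p = 3, so q = 3/(3 - 1) = 1.5
|y|^q = 5.253^1.5 = 12.0396
f*(5.253) = 12.0396 / 1.5 = 8.0264


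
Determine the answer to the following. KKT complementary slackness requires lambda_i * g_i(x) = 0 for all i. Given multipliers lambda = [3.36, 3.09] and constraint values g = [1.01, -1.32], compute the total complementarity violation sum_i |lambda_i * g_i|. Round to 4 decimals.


KKT complementary slackness check:
lambda_1 * g_1 = 3.36 * 1.01 = 3.3936
lambda_2 * g_2 = 3.09 * -1.32 = -4.0788
Total violation = 3.3936 + 4.0788 = 7.4724


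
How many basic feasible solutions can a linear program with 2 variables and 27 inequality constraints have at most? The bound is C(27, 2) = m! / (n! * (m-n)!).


Each vertex corresponds to some choice of n active constraints out of m, so the number of vertices is at most C(m, n) = m! / (n!(m-n)!).
m = 27, n = 2
Numerator: 27 * 26
Denominator: 2! = 2
C(27, 2) = 351


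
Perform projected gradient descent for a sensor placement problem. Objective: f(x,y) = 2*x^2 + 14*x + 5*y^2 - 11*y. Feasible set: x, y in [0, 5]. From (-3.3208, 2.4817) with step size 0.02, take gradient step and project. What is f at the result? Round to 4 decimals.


Step 1: Compute gradient at (-3.3208, 2.4817).
grad_x = 2*2*-3.3208 + 14 = 0.7168
grad_y = 2*5*2.4817 - 11 = 13.817
Step 2: Gradient step.
x_raw = -3.3208 - 0.02*0.7168 = -3.3351
y_raw = 2.4817 - 0.02*13.817 = 2.2054
Step 3: Project onto [0, 5].
x_proj = clip(-3.3351) = 0.0
y_proj = clip(2.2054) = 2.2054
Step 4: Evaluate f.
f(0.0, 2.2054) = 0.0591


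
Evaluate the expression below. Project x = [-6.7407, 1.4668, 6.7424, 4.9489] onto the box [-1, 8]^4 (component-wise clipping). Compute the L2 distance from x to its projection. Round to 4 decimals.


Project each component onto [-1, 8].
clip(-6.7407) = -1.0, clip(1.4668) = 1.4668, clip(6.7424) = 6.7424, clip(4.9489) = 4.9489
Projection = [-1.0, 1.4668, 6.7424, 4.9489]
Squared diffs: [32.9556, 0.0, 0.0, 0.0]
Distance = sqrt(32.9556) = 5.7407


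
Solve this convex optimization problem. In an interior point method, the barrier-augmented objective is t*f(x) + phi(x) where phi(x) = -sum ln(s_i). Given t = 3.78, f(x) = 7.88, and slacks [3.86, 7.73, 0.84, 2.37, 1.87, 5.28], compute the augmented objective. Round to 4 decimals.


Step 1: Compute log-barrier.
ln values: [1.3507, 2.0451, -0.1744, 0.8629, 0.6259, 1.6639]
phi = -(1.3507 + 2.0451 - 0.1744 + 0.8629 + 0.6259 + 1.6639) = -6.3742
Step 2: Compute augmented objective.
t*f(x) = 3.78*7.88 = 29.7864
Total = 29.7864 - 6.3742 = 23.4122


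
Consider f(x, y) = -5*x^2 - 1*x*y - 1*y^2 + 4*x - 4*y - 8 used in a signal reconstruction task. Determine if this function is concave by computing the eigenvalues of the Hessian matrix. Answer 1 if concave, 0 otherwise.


The Hessian of f(x,y) = -5*x^2 - 1*x*y - 1*y^2 + 4*x - 4*y - 8 is:
H = [[-10, -1], [-1, -2]]
Trace = -10 - 2 = -12
Determinant = -10*-2 - (-1)^2 = 19
Discriminant = (-12)^2 - 4*19 = 68.0
Eigenvalues: lambda_1 = -10.1231, lambda_2 = -1.8769
The function is concave.

1


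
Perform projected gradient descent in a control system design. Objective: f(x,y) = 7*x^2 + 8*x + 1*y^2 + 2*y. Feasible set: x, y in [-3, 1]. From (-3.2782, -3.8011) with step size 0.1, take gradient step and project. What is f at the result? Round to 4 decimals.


Step 1: Compute gradient at (-3.2782, -3.8011).
grad_x = 2*7*-3.2782 + 8 = -37.8948
grad_y = 2*1*-3.8011 + 2 = -5.6022
Step 2: Gradient step.
x_raw = -3.2782 - 0.1*-37.8948 = 0.5113
y_raw = -3.8011 - 0.1*-5.6022 = -3.2409
Step 3: Project onto [-3, 1].
x_proj = clip(0.5113) = 0.5113
y_proj = clip(-3.2409) = -3.0
Step 4: Evaluate f.
f(0.5113, -3.0) = 8.9201


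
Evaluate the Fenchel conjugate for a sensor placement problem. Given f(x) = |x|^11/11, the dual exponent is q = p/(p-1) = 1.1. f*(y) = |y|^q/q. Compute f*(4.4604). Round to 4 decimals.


The conjugate exponent q satisfies 1/p + 1/q = 1.
p = 11, so q = 11/(11 - 1) = 1.1
|y|^q = 4.4604^1.1 = 5.1798
f*(4.4604) = 5.1798 / 1.1 = 4.7089


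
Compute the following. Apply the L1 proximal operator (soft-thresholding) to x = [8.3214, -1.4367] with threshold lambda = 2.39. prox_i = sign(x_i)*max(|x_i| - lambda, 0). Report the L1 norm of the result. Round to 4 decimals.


Soft-thresholding with lambda = 2.39:
prox(8.3214) = sign(8.3214)*max(|8.3214| - 2.39, 0) = 5.9314
prox(-1.4367) = sign(-1.4367)*max(|-1.4367| - 2.39, 0) = 0.0
prox(x) = [5.9314, 0.0]
||prox(x)||_1 = 5.9314 + 0.0 = 5.9314


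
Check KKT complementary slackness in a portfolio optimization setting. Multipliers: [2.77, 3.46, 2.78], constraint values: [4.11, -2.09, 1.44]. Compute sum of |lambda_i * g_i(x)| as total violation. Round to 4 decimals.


KKT complementary slackness check:
lambda_1 * g_1 = 2.77 * 4.11 = 11.3847
lambda_2 * g_2 = 3.46 * -2.09 = -7.2314
lambda_3 * g_3 = 2.78 * 1.44 = 4.0032
Total violation = 11.3847 + 7.2314 + 4.0032 = 22.6193


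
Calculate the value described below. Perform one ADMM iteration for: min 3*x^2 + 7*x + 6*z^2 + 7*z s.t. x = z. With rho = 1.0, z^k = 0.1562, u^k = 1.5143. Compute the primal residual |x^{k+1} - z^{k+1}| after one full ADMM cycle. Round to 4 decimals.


ADMM iteration with rho = 1.0, z^k = 0.1562, u^k = 1.5143
Step 1: x-update.
Minimize 3*x^2 + 7*x + (1.0/2)*(x - 0.1562 + 1.5143)^2
FOC: (2*3 + 1.0)*x = -7 + 1.0*(0.1562 - 1.5143)
x^{k+1} = -1.194
Step 2: z-update.
Minimize 6*z^2 + 7*z + (1.0/2)*(-1.194 - z + 1.5143)^2
FOC: (2*6 + 1.0)*z = -7 + 1.0*(-1.194 + 1.5143)
z^{k+1} = -0.5138
Step 3: u-update.
u^{k+1} = 1.5143 - 1.194 + 0.5138 = 0.8341
Step 4: Primal residual = |-1.194 + 0.5138| = 0.6802


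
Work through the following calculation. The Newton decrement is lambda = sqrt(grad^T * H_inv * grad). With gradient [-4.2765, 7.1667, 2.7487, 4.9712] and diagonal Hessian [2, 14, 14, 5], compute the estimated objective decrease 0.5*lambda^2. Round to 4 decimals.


Step 1: H is diagonal, so H^(-1) * g = [-2.1383, 0.5119, 0.1963, 0.9942].
Step 2: g^T H^(-1) g = sum_i g_i^2 / H_ii
  = (-4.2765)^2/2 + (7.1667)^2/14 + (2.7487)^2/14 + (4.9712)^2/5
  = 9.1442 + 3.6687 + 0.5397 + 4.9426 = 18.2951
Step 3: Objective decrease = 0.5 * g^T H^(-1) g = 9.1476


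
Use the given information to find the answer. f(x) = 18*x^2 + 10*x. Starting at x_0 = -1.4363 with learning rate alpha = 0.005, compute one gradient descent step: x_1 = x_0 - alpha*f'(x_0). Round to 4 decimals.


We compute the gradient at x_0 and apply the update.
f'(x) = 36*x + 10
f'(-1.4363) = 36*-1.4363 + 10 = -41.7068
x_1 = -1.4363 - 0.005*-41.7068 = -1.2278


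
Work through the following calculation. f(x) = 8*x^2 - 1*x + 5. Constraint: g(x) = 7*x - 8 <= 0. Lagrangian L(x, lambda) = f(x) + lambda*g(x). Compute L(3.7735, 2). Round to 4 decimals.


Step 1: Evaluate f(x).
f(3.7735) = 8*3.7735^2 - 1*3.7735 + 5 = 115.1409
Step 2: Evaluate g(x).
g(3.7735) = 7*3.7735 - 8 = 18.4145
Step 3: Compute Lagrangian.
L = 115.1409 + 2*18.4145 = 151.9699


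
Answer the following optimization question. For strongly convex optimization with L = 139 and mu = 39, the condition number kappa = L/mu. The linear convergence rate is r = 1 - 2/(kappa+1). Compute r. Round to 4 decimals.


Step 1: Compute the condition number.
kappa = L/mu = 139/39 = 3.5641
Step 2: Compute the convergence rate.
r = 1 - 2/(kappa + 1) = 1 - 2*mu/(L + mu) = (L - mu)/(L + mu) = 100/178 = 0.5618


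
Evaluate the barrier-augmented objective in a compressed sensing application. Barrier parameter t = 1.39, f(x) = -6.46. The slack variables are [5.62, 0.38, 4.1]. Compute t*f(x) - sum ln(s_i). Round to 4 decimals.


Step 1: Compute log-barrier.
ln values: [1.7263, -0.9676, 1.411]
phi = -(1.7263 - 0.9676 + 1.411) = -2.1697
Step 2: Compute augmented objective.
t*f(x) = 1.39*-6.46 = -8.9794
Total = -8.9794 - 2.1697 = -11.1491


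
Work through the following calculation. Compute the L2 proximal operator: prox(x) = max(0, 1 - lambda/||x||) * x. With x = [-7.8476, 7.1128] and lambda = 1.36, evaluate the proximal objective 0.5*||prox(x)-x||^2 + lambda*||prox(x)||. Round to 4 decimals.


Step 1: Compute ||x||.
||x|| = 10.5914
Step 2: Compute scaling factor.
scale = max(0, 1 - 1.36/10.5914) = 0.8716
Step 3: prox(x) = [-6.8399, 6.1995]
||prox(x)|| = 9.2314
Step 4: Proximal objective.
0.5*||prox-x||^2 = 0.9248
lambda*||prox|| = 12.5547
Total = 13.4794


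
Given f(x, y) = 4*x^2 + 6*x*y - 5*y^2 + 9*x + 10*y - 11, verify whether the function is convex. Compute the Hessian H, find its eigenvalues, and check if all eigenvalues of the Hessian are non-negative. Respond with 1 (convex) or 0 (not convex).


The Hessian of f(x,y) = 4*x^2 + 6*x*y - 5*y^2 + 9*x + 10*y - 11 is:
H = [[8, 6], [6, -10]]
Trace = 8 - 10 = -2
Determinant = 8*-10 - (6)^2 = -116
Discriminant = (-2)^2 - 4*-116 = 468.0
Eigenvalues: lambda_1 = -11.8167, lambda_2 = 9.8167
The function is not convex.

0


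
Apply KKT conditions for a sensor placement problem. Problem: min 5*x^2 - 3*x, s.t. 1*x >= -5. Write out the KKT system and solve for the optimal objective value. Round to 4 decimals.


Step 1: Try lambda = 0 (constraint inactive).
Stationarity: 2*5*x - 3 = 0
x* = 3/(2*5) = 0.3
Check constraint: 1*0.3 = 0.3 >= -5 -- satisfied.
Step 2: Compute optimal value.
f(x*) = 5*0.3^2 - 3*0.3 = -0.45


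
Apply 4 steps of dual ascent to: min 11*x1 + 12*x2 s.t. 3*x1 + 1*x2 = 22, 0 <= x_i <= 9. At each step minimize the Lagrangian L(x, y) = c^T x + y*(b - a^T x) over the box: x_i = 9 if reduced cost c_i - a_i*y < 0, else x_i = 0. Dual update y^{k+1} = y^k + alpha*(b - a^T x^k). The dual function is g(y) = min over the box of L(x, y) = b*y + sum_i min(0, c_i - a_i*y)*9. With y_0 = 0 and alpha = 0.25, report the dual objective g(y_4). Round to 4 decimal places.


Dual ascent for LP: min 11*x1 + 12*x2, 3*x1 + 1*x2 = 22, 0 <= x_i <= 9
Step 1: y^k = 0.0, reduced costs: (11.0, 12.0)
  x^k = (0.0, 0.0), subgradient = b - a^T x = 22.0
  y^{k+1} = 0.0 + 0.25*22.0 = 5.5
Step 2: y^k = 5.5, reduced costs: (-5.5, 6.5)
  x^k = (9.0, 0.0), subgradient = b - a^T x = -5.0
  y^{k+1} = 5.5 + 0.25*-5.0 = 4.25
Step 3: y^k = 4.25, reduced costs: (-1.75, 7.75)
  x^k = (9.0, 0.0), subgradient = b - a^T x = -5.0
  y^{k+1} = 4.25 + 0.25*-5.0 = 3.0
Step 4: y^k = 3.0, reduced costs: (2.0, 9.0)
  x^k = (0.0, 0.0), subgradient = b - a^T x = 22.0
  y^{k+1} = 3.0 + 0.25*22.0 = 8.5
Dual objective at y_4 = 8.5: reduced costs (-14.5, 3.5), box minimizer x = (9.0, 0.0)
g(y_4) = b*y + (c1 - a1*y)*x1 + (c2 - a2*y)*x2 = 22*8.5 + (-14.5)*9.0 + 3.5*0.0 = 187.0 - 130.5 + 0.0 = 56.5


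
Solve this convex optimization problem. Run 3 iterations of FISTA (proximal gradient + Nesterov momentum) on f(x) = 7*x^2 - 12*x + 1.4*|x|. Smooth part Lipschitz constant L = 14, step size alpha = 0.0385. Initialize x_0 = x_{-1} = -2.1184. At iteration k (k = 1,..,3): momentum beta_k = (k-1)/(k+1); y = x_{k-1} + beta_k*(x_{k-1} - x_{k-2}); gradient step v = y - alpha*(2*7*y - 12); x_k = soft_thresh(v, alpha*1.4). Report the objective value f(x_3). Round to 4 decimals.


FISTA on f(x) = 7*x^2 - 12*x + 1.4*|x|
L = 14, alpha = 0.0385
Iteration 1: beta = 0.0, y = -2.1184 + 0.0*(-2.1184 + 2.1184) = -2.1184
  grad(y) = -41.6576, v = y - alpha*grad = -0.5146
  prox(v) = soft_thresh(-0.5146, 0.0539) = -0.4607
Iteration 2: beta = 0.3333, y = -0.4607 + 0.3333*(-0.4607 + 2.1184) = 0.0919
  grad(y) = -10.7135, v = y - alpha*grad = 0.5044
  prox(v) = soft_thresh(0.5044, 0.0539) = 0.4505
Iteration 3: beta = 0.5, y = 0.4505 + 0.5*(0.4505 + 0.4607) = 0.906
  grad(y) = 0.6845, v = y - alpha*grad = 0.8797
  prox(v) = soft_thresh(0.8797, 0.0539) = 0.8258
f(x_3) = 7*0.8258^2 - 12*0.8258 + 1.4*|0.8258| = -3.9799


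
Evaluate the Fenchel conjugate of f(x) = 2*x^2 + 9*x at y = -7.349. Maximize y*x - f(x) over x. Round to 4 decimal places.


f*(y) = sup_x {y*x - a*x^2 - b*x} = sup_x {(y-b)*x - a*x^2}
FOC: (y - b) - 2a*x = 0 => x* = (y - b)/(2a)
x* = (-7.349 - 9)/(2*2) = -4.0873
f*(-7.349) = (y-b)^2/(4a) = (-7.349 - 9)^2/(4*2)
= 267.2898/8 = 33.4112


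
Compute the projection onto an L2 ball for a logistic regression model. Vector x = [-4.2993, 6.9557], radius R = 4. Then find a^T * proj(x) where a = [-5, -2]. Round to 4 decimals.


Step 1: Compute ||x|| (intermediates to 6 decimals).
||x|| = sqrt((-4.2993)^2 + 6.9557^2) = 8.177148
Step 2: Project.
Since ||x|| > R, scale = R/||x|| = 4/8.177148 = 0.489168, proj(x) = scale * x
proj(x) = [-2.10308, 3.402506]
Step 3: Dot product.
a^T * proj(x) = -5*(-2.10308) - 2*3.402506 = 3.7104


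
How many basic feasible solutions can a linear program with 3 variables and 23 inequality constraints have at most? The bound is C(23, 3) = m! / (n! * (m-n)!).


Each vertex corresponds to some choice of n active constraints out of m, so the number of vertices is at most C(m, n) = m! / (n!(m-n)!).
m = 23, n = 3
Numerator: 23 * 22 * 21
Denominator: 3! = 6
C(23, 3) = 1771


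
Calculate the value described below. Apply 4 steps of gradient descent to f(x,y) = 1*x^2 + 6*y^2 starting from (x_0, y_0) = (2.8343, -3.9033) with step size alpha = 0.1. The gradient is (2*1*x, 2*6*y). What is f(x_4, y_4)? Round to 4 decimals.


Gradient descent on f(x,y) = 1*x^2 + 6*y^2.
Starting point: (2.8343, -3.9033), alpha = 0.1
Step 1: grad_x = 2*1*2.8343 = 5.6686, grad_y = 2*6*-3.9033 = -46.8396
  x_1 = 2.8343 - 0.1*5.6686 = 2.2674
  y_1 = -3.9033 - 0.1*-46.8396 = 0.7807
Step 2: grad_x = 2*1*2.2674 = 4.5349, grad_y = 2*6*0.7807 = 9.3679
  x_2 = 2.2674 - 0.1*4.5349 = 1.814
  y_2 = 0.7807 - 0.1*9.3679 = -0.1561
Step 3: grad_x = 2*1*1.814 = 3.6279, grad_y = 2*6*-0.1561 = -1.8736
  x_3 = 1.814 - 0.1*3.6279 = 1.4512
  y_3 = -0.1561 - 0.1*-1.8736 = 0.0312
Step 4: grad_x = 2*1*1.4512 = 2.9023, grad_y = 2*6*0.0312 = 0.3747
  x_4 = 1.4512 - 0.1*2.9023 = 1.1609
  y_4 = 0.0312 - 0.1*0.3747 = -0.0062
f(1.1609, -0.0062) = 1*1.1609^2 + 6*(-0.0062)^2 = 1.348


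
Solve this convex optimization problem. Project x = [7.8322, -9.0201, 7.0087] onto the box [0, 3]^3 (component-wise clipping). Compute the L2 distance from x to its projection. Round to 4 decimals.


Project each component onto [0, 3].
clip(7.8322) = 3.0, clip(-9.0201) = 0.0, clip(7.0087) = 3.0
Projection = [3.0, 0.0, 3.0]
Squared diffs: [23.3502, 81.3622, 16.0697]
Distance = sqrt(120.7821) = 10.9901


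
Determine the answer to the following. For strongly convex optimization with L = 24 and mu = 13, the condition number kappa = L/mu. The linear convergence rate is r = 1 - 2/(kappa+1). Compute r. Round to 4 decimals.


Step 1: Compute the condition number.
kappa = L/mu = 24/13 = 1.8462
Step 2: Compute the convergence rate.
r = 1 - 2/(kappa + 1) = 1 - 2*mu/(L + mu) = (L - mu)/(L + mu) = 11/37 = 0.2973


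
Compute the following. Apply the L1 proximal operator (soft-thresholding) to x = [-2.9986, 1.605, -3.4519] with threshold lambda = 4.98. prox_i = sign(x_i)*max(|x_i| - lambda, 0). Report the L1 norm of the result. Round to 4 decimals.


Soft-thresholding with lambda = 4.98:
prox(-2.9986) = sign(-2.9986)*max(|-2.9986| - 4.98, 0) = 0.0
prox(1.605) = sign(1.605)*max(|1.605| - 4.98, 0) = 0.0
prox(-3.4519) = sign(-3.4519)*max(|-3.4519| - 4.98, 0) = 0.0
prox(x) = [0.0, 0.0, 0.0]
||prox(x)||_1 = 0.0 + 0.0 + 0.0 = 0.0


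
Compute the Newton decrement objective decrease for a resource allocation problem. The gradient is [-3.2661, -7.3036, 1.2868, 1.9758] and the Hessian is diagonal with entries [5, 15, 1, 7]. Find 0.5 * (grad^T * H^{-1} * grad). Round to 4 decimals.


Step 1: H is diagonal, so H^(-1) * g = [-0.6532, -0.4869, 1.2868, 0.2823].
Step 2: g^T H^(-1) g = sum_i g_i^2 / H_ii
  = (-3.2661)^2/5 + (-7.3036)^2/15 + (1.2868)^2/1 + (1.9758)^2/7
  = 2.1335 + 3.5562 + 1.6559 + 0.5577 = 7.9032
Step 3: Objective decrease = 0.5 * g^T H^(-1) g = 3.9516


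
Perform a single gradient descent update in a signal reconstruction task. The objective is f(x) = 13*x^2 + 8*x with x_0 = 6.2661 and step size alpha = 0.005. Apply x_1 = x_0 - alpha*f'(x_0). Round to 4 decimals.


We compute the gradient at x_0 and apply the update.
f'(x) = 26*x + 8
f'(6.2661) = 26*6.2661 + 8 = 170.9186
x_1 = 6.2661 - 0.005*170.9186 = 5.4115


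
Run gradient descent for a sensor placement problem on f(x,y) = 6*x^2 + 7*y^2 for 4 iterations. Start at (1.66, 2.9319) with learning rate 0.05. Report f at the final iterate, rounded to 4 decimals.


Gradient descent on f(x,y) = 6*x^2 + 7*y^2.
Starting point: (1.66, 2.9319), alpha = 0.05
Step 1: grad_x = 2*6*1.66 = 19.92, grad_y = 2*7*2.9319 = 41.0466
  x_1 = 1.66 - 0.05*19.92 = 0.664
  y_1 = 2.9319 - 0.05*41.0466 = 0.8796
Step 2: grad_x = 2*6*0.664 = 7.968, grad_y = 2*7*0.8796 = 12.314
  x_2 = 0.664 - 0.05*7.968 = 0.2656
  y_2 = 0.8796 - 0.05*12.314 = 0.2639
Step 3: grad_x = 2*6*0.2656 = 3.1872, grad_y = 2*7*0.2639 = 3.6942
  x_3 = 0.2656 - 0.05*3.1872 = 0.1062
  y_3 = 0.2639 - 0.05*3.6942 = 0.0792
Step 4: grad_x = 2*6*0.1062 = 1.2749, grad_y = 2*7*0.0792 = 1.1083
  x_4 = 0.1062 - 0.05*1.2749 = 0.0425
  y_4 = 0.0792 - 0.05*1.1083 = 0.0237
f(0.0425, 0.0237) = 6*0.0425^2 + 7*0.0237^2 = 0.0148


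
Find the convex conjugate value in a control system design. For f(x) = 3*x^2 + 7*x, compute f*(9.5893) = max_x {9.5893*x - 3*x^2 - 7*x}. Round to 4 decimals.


f*(y) = sup_x {y*x - a*x^2 - b*x} = sup_x {(y-b)*x - a*x^2}
FOC: (y - b) - 2a*x = 0 => x* = (y - b)/(2a)
x* = (9.5893 - 7)/(2*3) = 0.4316
f*(9.5893) = (y-b)^2/(4a) = (9.5893 - 7)^2/(4*3)
= 6.7045/12 = 0.5587


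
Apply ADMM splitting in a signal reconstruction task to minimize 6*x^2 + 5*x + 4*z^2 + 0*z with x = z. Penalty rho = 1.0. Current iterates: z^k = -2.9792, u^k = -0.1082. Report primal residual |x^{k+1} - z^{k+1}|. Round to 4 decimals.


ADMM iteration with rho = 1.0, z^k = -2.9792, u^k = -0.1082
Step 1: x-update.
Minimize 6*x^2 + 5*x + (1.0/2)*(x + 2.9792 - 0.1082)^2
FOC: (2*6 + 1.0)*x = -5 + 1.0*(-2.9792 + 0.1082)
x^{k+1} = -0.6055
Step 2: z-update.
Minimize 4*z^2 + 0*z + (1.0/2)*(-0.6055 - z - 0.1082)^2
FOC: (2*4 + 1.0)*z = 0 + 1.0*(-0.6055 - 0.1082)
z^{k+1} = -0.0793
Step 3: u-update.
u^{k+1} = -0.1082 - 0.6055 + 0.0793 = -0.6344
Step 4: Primal residual = |-0.6055 + 0.0793| = 0.5262


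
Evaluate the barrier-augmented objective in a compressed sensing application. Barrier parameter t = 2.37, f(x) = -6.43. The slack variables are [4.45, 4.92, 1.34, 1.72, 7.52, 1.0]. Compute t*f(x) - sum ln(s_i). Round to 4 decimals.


Step 1: Compute log-barrier.
ln values: [1.4929, 1.5933, 0.2927, 0.5423, 2.0176, 0.0]
phi = -(1.4929 + 1.5933 + 0.2927 + 0.5423 + 2.0176 + 0.0) = -5.9388
Step 2: Compute augmented objective.
t*f(x) = 2.37*-6.43 = -15.2391
Total = -15.2391 - 5.9388 = -21.1779


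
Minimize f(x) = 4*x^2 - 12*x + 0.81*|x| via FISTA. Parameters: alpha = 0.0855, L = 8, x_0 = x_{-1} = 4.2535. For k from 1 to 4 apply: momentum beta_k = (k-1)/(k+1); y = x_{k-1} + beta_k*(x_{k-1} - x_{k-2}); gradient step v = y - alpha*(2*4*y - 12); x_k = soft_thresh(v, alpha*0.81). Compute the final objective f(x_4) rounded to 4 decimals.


FISTA on f(x) = 4*x^2 - 12*x + 0.81*|x|
L = 8, alpha = 0.0855
Iteration 1: beta = 0.0, y = 4.2535 + 0.0*(4.2535 - 4.2535) = 4.2535
  grad(y) = 22.028, v = y - alpha*grad = 2.3701
  prox(v) = soft_thresh(2.3701, 0.0693) = 2.3009
Iteration 2: beta = 0.3333, y = 2.3009 + 0.3333*(2.3009 - 4.2535) = 1.65
  grad(y) = 1.1997, v = y - alpha*grad = 1.5474
  prox(v) = soft_thresh(1.5474, 0.0693) = 1.4781
Iteration 3: beta = 0.5, y = 1.4781 + 0.5*(1.4781 - 2.3009) = 1.0668
  grad(y) = -3.4658, v = y - alpha*grad = 1.3631
  prox(v) = soft_thresh(1.3631, 0.0693) = 1.2938
Iteration 4: beta = 0.6, y = 1.2938 + 0.6*(1.2938 - 1.4781) = 1.1833
  grad(y) = -2.5338, v = y - alpha*grad = 1.3999
  prox(v) = soft_thresh(1.3999, 0.0693) = 1.3307
f(x_4) = 4*1.3307^2 - 12*1.3307 + 0.81*|1.3307| = -7.8075


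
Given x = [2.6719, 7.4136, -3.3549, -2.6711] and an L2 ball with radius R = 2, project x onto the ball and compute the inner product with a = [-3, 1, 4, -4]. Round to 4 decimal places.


Step 1: Compute ||x|| (intermediates to 6 decimals).
||x|| = sqrt(2.6719^2 + 7.4136^2 + (-3.3549)^2 + (-2.6711)^2) = 8.971658
Step 2: Project.
Since ||x|| > R, scale = R/||x|| = 2/8.971658 = 0.222924, proj(x) = scale * x
proj(x) = [0.595631, 1.652669, -0.747888, -0.595452]
Step 3: Dot product.
a^T * proj(x) = -3*0.595631 + 1*1.652669 + 4*(-0.747888) - 4*(-0.595452) = -0.744


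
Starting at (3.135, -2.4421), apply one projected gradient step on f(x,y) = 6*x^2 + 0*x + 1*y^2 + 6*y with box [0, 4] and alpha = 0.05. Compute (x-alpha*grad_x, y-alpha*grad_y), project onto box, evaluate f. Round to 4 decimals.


Step 1: Compute gradient at (3.135, -2.4421).
grad_x = 2*6*3.135 + 0 = 37.62
grad_y = 2*1*-2.4421 + 6 = 1.1158
Step 2: Gradient step.
x_raw = 3.135 - 0.05*37.62 = 1.254
y_raw = -2.4421 - 0.05*1.1158 = -2.4979
Step 3: Project onto [0, 4].
x_proj = clip(1.254) = 1.254
y_proj = clip(-2.4979) = 0.0
Step 4: Evaluate f.
f(1.254, 0.0) = 9.4351


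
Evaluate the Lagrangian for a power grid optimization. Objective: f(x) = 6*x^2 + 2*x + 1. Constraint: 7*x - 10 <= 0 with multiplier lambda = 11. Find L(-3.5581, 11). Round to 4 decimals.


Step 1: Evaluate f(x).
f(-3.5581) = 6*(-3.5581)^2 + 2*(-3.5581) + 1 = 69.8443
Step 2: Evaluate g(x).
g(-3.5581) = 7*-3.5581 - 10 = -34.9067
Step 3: Compute Lagrangian.
L = 69.8443 + 11*-34.9067 = -314.1294


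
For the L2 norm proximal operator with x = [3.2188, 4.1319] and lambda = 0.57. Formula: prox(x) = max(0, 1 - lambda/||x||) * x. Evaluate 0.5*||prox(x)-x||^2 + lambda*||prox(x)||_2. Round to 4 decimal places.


Step 1: Compute ||x||.
||x|| = 5.2377
Step 2: Compute scaling factor.
scale = max(0, 1 - 0.57/5.2377) = 0.8912
Step 3: prox(x) = [2.8685, 3.6822]
||prox(x)|| = 4.6677
Step 4: Proximal objective.
0.5*||prox-x||^2 = 0.1625
lambda*||prox|| = 2.6606
Total = 2.823


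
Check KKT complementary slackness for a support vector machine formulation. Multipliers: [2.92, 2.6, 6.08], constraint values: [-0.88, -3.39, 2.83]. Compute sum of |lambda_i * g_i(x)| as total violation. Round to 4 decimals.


KKT complementary slackness check:
lambda_1 * g_1 = 2.92 * -0.88 = -2.5696
lambda_2 * g_2 = 2.6 * -3.39 = -8.814
lambda_3 * g_3 = 6.08 * 2.83 = 17.2064
Total violation = 2.5696 + 8.814 + 17.2064 = 28.59


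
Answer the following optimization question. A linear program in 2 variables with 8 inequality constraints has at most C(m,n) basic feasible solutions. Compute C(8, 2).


Each vertex corresponds to some choice of n active constraints out of m, so the number of vertices is at most C(m, n) = m! / (n!(m-n)!).
m = 8, n = 2
Numerator: 8 * 7
Denominator: 2! = 2
C(8, 2) = 28


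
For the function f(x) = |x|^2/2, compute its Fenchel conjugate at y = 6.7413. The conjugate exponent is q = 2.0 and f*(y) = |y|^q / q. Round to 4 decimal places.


The conjugate exponent q satisfies 1/p + 1/q = 1.
p = 2, so q = 2/(2 - 1) = 2.0
|y|^q = 6.7413^2.0 = 45.4451
f*(6.7413) = 45.4451 / 2.0 = 22.7226


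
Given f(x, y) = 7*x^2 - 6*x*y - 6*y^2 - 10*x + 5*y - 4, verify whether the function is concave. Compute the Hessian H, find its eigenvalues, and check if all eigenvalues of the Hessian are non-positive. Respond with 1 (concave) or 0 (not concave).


The Hessian of f(x,y) = 7*x^2 - 6*x*y - 6*y^2 - 10*x + 5*y - 4 is:
H = [[14, -6], [-6, -12]]
Trace = 14 - 12 = 2
Determinant = 14*-12 - (-6)^2 = -204
Discriminant = (2)^2 - 4*-204 = 820.0
Eigenvalues: lambda_1 = -13.3178, lambda_2 = 15.3178
The function is not concave.

0


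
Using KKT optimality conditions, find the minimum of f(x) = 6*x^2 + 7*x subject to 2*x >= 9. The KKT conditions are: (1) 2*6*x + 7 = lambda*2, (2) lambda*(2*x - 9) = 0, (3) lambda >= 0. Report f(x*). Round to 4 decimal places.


Step 1: Try lambda = 0 (constraint inactive).
x_unc = -7/(2*6) = -0.5833
Check: 2*-0.5833 = -1.1666 < 9 -- violated!
Step 2: Constraint must be active: 2*x = 9
x* = 9/2 = 4.5
lambda = (2*6*4.5 + 7)/2 = 30.5
Step 3: Compute optimal value.
f(x*) = 6*4.5^2 + 7*4.5 = 153.0


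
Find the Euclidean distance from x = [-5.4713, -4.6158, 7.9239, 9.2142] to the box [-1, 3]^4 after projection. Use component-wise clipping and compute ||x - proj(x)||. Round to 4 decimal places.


Project each component onto [-1, 3].
clip(-5.4713) = -1.0, clip(-4.6158) = -1.0, clip(7.9239) = 3.0, clip(9.2142) = 3.0
Projection = [-1.0, -1.0, 3.0, 3.0]
Squared diffs: [19.9925, 13.074, 24.2448, 38.6163]
Distance = sqrt(95.9276) = 9.7943


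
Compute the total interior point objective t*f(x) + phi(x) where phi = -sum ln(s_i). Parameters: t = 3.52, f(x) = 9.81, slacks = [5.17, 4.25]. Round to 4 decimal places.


Step 1: Compute log-barrier.
ln values: [1.6429, 1.4469]
phi = -(1.6429 + 1.4469) = -3.0898
Step 2: Compute augmented objective.
t*f(x) = 3.52*9.81 = 34.5312
Total = 34.5312 - 3.0898 = 31.4414


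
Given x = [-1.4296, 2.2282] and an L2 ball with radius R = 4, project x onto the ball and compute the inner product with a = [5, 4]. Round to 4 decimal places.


Step 1: Compute ||x|| (intermediates to 6 decimals).
||x|| = sqrt((-1.4296)^2 + 2.2282^2) = 2.647382
Step 2: Project.
Since ||x|| <= R, proj = x (no scaling needed).
proj(x) = [-1.4296, 2.2282]
Step 3: Dot product.
a^T * proj(x) = 5*(-1.4296) + 4*2.2282 = 1.7648


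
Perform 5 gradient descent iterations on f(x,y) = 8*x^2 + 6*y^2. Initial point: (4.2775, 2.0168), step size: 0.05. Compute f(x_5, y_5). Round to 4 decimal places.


Gradient descent on f(x,y) = 8*x^2 + 6*y^2.
Starting point: (4.2775, 2.0168), alpha = 0.05
Step 1: grad_x = 2*8*4.2775 = 68.44, grad_y = 2*6*2.0168 = 24.2016
  x_1 = 4.2775 - 0.05*68.44 = 0.8555
  y_1 = 2.0168 - 0.05*24.2016 = 0.8067
Step 2: grad_x = 2*8*0.8555 = 13.688, grad_y = 2*6*0.8067 = 9.6806
  x_2 = 0.8555 - 0.05*13.688 = 0.1711
  y_2 = 0.8067 - 0.05*9.6806 = 0.3227
Step 3: grad_x = 2*8*0.1711 = 2.7376, grad_y = 2*6*0.3227 = 3.8723
  x_3 = 0.1711 - 0.05*2.7376 = 0.0342
  y_3 = 0.3227 - 0.05*3.8723 = 0.1291
Step 4: grad_x = 2*8*0.0342 = 0.5475, grad_y = 2*6*0.1291 = 1.5489
  x_4 = 0.0342 - 0.05*0.5475 = 0.0068
  y_4 = 0.1291 - 0.05*1.5489 = 0.0516
Step 5: grad_x = 2*8*0.0068 = 0.1095, grad_y = 2*6*0.0516 = 0.6196
  x_5 = 0.0068 - 0.05*0.1095 = 0.0014
  y_5 = 0.0516 - 0.05*0.6196 = 0.0207
f(0.0014, 0.0207) = 8*0.0014^2 + 6*0.0207^2 = 0.0026


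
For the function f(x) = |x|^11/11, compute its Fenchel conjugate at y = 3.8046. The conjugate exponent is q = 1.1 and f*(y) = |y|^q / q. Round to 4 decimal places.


The conjugate exponent q satisfies 1/p + 1/q = 1.
p = 11, so q = 11/(11 - 1) = 1.1
|y|^q = 3.8046^1.1 = 4.3485
f*(3.8046) = 4.3485 / 1.1 = 3.9532


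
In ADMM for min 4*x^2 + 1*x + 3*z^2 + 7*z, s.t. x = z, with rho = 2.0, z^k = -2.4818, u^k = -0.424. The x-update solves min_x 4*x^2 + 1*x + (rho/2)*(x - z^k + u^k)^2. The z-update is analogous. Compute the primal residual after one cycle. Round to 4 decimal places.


ADMM iteration with rho = 2.0, z^k = -2.4818, u^k = -0.424
Step 1: x-update.
Minimize 4*x^2 + 1*x + (2.0/2)*(x + 2.4818 - 0.424)^2
FOC: (2*4 + 2.0)*x = -1 + 2.0*(-2.4818 + 0.424)
x^{k+1} = -0.5116
Step 2: z-update.
Minimize 3*z^2 + 7*z + (2.0/2)*(-0.5116 - z - 0.424)^2
FOC: (2*3 + 2.0)*z = -7 + 2.0*(-0.5116 - 0.424)
z^{k+1} = -1.1089
Step 3: u-update.
u^{k+1} = -0.424 - 0.5116 + 1.1089 = 0.1733
Step 4: Primal residual = |-0.5116 + 1.1089| = 0.5973
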